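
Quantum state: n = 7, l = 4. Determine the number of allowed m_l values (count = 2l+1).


m_l ranges from -l to +l in integer steps
So m_l goes from -4 to +4
Count = 2l + 1 = 2*4 + 1
= 9

9


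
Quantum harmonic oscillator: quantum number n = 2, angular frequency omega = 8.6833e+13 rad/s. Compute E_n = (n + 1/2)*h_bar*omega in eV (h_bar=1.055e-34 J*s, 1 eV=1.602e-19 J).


E = (n + 1/2) * h_bar * omega
= (2 + 0.5) * 1.055e-34 * 8.6833e+13
= 2.5 * 9.1609e-21
= 2.2902e-20 J
= 0.143 eV

0.143


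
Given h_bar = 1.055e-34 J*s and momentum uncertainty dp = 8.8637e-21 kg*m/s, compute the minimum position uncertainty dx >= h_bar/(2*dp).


dx = h_bar / (2 * dp)
= 1.055e-34 / (2 * 8.8637e-21)
= 1.055e-34 / 1.7727e-20
= 5.9512e-15 m

5.9512e-15


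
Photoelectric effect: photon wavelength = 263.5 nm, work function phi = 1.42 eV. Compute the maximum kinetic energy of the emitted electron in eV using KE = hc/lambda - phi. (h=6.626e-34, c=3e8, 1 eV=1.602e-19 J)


E_photon = hc / lambda
= (6.626e-34)(3e8) / (263.5e-9)
= 7.5438e-19 J
= 4.709 eV
KE = E_photon - phi
= 4.709 - 1.42
= 3.289 eV

3.289


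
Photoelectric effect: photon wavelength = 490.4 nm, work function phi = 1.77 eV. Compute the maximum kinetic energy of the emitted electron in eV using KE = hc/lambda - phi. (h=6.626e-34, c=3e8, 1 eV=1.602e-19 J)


E_photon = hc / lambda
= (6.626e-34)(3e8) / (490.4e-9)
= 4.0534e-19 J
= 2.5302 eV
KE = E_photon - phi
= 2.5302 - 1.77
= 0.7602 eV

0.7602


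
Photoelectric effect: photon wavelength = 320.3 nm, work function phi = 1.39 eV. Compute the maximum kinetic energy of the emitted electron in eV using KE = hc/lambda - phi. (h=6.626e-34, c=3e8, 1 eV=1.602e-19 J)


E_photon = hc / lambda
= (6.626e-34)(3e8) / (320.3e-9)
= 6.2061e-19 J
= 3.8739 eV
KE = E_photon - phi
= 3.8739 - 1.39
= 2.4839 eV

2.4839


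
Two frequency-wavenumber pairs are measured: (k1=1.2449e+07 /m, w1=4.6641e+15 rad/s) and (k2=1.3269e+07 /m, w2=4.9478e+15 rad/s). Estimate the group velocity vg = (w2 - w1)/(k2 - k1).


vg = (w2 - w1) / (k2 - k1)
= (4.9478e+15 - 4.6641e+15) / (1.3269e+07 - 1.2449e+07)
= 2.8370e+14 / 8.2000e+05
= 3.4598e+08 m/s

3.4598e+08


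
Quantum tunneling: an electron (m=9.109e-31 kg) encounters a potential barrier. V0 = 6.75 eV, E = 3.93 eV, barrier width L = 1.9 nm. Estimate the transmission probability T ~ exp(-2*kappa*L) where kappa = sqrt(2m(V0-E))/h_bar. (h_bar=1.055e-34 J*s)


V0 - E = 2.82 eV = 4.5176e-19 J
kappa = sqrt(2 * m * (V0-E)) / h_bar
= sqrt(2 * 9.109e-31 * 4.5176e-19) / 1.055e-34
= 8.5991e+09 /m
2*kappa*L = 2 * 8.5991e+09 * 1.9e-9
= 32.6766
T = exp(-32.6766) = 6.437522e-15

6.437522e-15


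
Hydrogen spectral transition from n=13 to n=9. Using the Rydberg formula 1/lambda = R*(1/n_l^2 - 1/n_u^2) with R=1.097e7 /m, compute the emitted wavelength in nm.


1/lambda = R * (1/n_l^2 - 1/n_u^2)
= 1.097e7 * (1/9^2 - 1/13^2)
= 1.097e7 * (0.012346 - 0.005917)
= 1.097e7 * 0.006429
= 7.0521e+04 /m
lambda = 1 / 7.0521e+04 = 14180.2022 nm

14180.2022


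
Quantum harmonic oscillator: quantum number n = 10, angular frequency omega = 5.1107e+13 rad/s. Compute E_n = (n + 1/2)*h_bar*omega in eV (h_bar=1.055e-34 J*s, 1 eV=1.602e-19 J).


E = (n + 1/2) * h_bar * omega
= (10 + 0.5) * 1.055e-34 * 5.1107e+13
= 10.5 * 5.3918e-21
= 5.6614e-20 J
= 0.3534 eV

0.3534


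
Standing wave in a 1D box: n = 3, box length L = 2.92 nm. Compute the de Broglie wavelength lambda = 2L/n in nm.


lambda = 2L / n
= 2 * 2.92 / 3
= 5.84 / 3
= 1.9467 nm

1.9467


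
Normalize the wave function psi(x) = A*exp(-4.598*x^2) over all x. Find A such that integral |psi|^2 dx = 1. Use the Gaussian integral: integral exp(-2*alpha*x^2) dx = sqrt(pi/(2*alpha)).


integral |psi|^2 dx = A^2 * sqrt(pi/(2*alpha)) = 1
A^2 = sqrt(2*alpha/pi)
= sqrt(2 * 4.598 / pi)
= 1.7109
A = sqrt(1.7109)
= 1.308

1.308


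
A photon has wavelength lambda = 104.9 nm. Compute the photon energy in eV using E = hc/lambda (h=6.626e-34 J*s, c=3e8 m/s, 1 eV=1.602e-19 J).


E = hc / lambda
= (6.626e-34)(3e8) / (104.9e-9)
= 1.9878e-25 / 1.0490e-07
= 1.8949e-18 J
Converting to eV: 1.8949e-18 / 1.602e-19
= 11.8286 eV

11.8286


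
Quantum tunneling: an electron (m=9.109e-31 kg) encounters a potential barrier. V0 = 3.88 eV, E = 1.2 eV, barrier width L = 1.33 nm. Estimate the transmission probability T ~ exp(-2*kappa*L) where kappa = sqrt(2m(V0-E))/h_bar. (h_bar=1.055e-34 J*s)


V0 - E = 2.68 eV = 4.2934e-19 J
kappa = sqrt(2 * m * (V0-E)) / h_bar
= sqrt(2 * 9.109e-31 * 4.2934e-19) / 1.055e-34
= 8.3829e+09 /m
2*kappa*L = 2 * 8.3829e+09 * 1.33e-9
= 22.2986
T = exp(-22.2986) = 2.069322e-10

2.069322e-10


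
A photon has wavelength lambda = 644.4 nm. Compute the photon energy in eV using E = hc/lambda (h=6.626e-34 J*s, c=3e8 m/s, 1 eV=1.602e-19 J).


E = hc / lambda
= (6.626e-34)(3e8) / (644.4e-9)
= 1.9878e-25 / 6.4440e-07
= 3.0847e-19 J
Converting to eV: 3.0847e-19 / 1.602e-19
= 1.9255 eV

1.9255


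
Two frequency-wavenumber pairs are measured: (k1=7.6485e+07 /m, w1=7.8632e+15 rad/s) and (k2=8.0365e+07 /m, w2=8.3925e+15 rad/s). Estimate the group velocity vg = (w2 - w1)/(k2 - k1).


vg = (w2 - w1) / (k2 - k1)
= (8.3925e+15 - 7.8632e+15) / (8.0365e+07 - 7.6485e+07)
= 5.2930e+14 / 3.8800e+06
= 1.3642e+08 m/s

1.3642e+08


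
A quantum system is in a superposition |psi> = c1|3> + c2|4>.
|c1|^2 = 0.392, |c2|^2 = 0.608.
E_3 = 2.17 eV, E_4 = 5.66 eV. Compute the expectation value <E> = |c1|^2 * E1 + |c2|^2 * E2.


<E> = |c1|^2 * E1 + |c2|^2 * E2
= 0.392 * 2.17 + 0.608 * 5.66
= 0.8506 + 3.4413
= 4.2919 eV

4.2919


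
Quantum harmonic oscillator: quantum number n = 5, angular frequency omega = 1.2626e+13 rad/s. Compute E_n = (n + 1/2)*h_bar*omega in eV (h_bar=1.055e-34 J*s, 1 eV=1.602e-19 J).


E = (n + 1/2) * h_bar * omega
= (5 + 0.5) * 1.055e-34 * 1.2626e+13
= 5.5 * 1.3320e-21
= 7.3262e-21 J
= 0.0457 eV

0.0457


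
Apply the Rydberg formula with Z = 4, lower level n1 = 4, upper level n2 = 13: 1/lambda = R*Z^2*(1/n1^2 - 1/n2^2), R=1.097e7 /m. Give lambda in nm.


1/lambda = R * Z^2 * (1/n1^2 - 1/n2^2)
= 1.097e7 * 4^2 * (1/4^2 - 1/13^2)
= 1.097e7 * 16 * (0.0625 - 0.005917)
= 9.9314e+06 /m
lambda = 1 / 9.9314e+06
= 100.6905 nm

100.6905


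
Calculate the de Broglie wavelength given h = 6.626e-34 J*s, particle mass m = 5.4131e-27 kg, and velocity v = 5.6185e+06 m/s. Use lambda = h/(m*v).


lambda = h / (m * v)
= 6.626e-34 / (5.4131e-27 * 5.6185e+06)
= 6.626e-34 / 3.0414e-20
= 2.1786e-14 m

2.1786e-14


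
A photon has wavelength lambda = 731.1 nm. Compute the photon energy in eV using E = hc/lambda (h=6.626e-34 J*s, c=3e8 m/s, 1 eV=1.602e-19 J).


E = hc / lambda
= (6.626e-34)(3e8) / (731.1e-9)
= 1.9878e-25 / 7.3110e-07
= 2.7189e-19 J
Converting to eV: 2.7189e-19 / 1.602e-19
= 1.6972 eV

1.6972


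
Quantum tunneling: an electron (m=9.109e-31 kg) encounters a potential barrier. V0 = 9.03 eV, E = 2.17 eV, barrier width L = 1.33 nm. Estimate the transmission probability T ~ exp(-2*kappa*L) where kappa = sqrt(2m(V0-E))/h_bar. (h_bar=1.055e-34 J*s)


V0 - E = 6.86 eV = 1.0990e-18 J
kappa = sqrt(2 * m * (V0-E)) / h_bar
= sqrt(2 * 9.109e-31 * 1.0990e-18) / 1.055e-34
= 1.3412e+10 /m
2*kappa*L = 2 * 1.3412e+10 * 1.33e-9
= 35.6757
T = exp(-35.6757) = 3.207956e-16

3.207956e-16


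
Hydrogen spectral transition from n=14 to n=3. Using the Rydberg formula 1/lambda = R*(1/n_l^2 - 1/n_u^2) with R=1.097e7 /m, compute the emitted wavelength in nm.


1/lambda = R * (1/n_l^2 - 1/n_u^2)
= 1.097e7 * (1/3^2 - 1/14^2)
= 1.097e7 * (0.111111 - 0.005102)
= 1.097e7 * 0.106009
= 1.1629e+06 /m
lambda = 1 / 1.1629e+06 = 859.9047 nm

859.9047


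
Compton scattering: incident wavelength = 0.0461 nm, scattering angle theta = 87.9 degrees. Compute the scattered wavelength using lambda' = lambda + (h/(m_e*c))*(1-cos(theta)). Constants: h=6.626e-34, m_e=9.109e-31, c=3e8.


Compton wavelength: h/(m_e*c) = 2.4247e-12 m
d_lambda = 2.4247e-12 * (1 - cos(87.9 deg))
= 2.4247e-12 * 0.963356
= 2.3359e-12 m = 0.002336 nm
lambda' = 0.0461 + 0.002336
= 0.048436 nm

0.048436


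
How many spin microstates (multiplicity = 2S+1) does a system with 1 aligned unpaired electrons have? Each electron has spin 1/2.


Total spin S = N * (1/2) = 1 * 0.5 = 0.5
Spin multiplicity = 2S + 1
= 2 * 0.5 + 1
= 2

2


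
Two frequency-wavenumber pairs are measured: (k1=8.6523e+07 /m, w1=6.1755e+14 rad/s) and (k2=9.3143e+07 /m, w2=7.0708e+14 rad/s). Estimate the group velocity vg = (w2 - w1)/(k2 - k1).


vg = (w2 - w1) / (k2 - k1)
= (7.0708e+14 - 6.1755e+14) / (9.3143e+07 - 8.6523e+07)
= 8.9530e+13 / 6.6200e+06
= 1.3524e+07 m/s

1.3524e+07


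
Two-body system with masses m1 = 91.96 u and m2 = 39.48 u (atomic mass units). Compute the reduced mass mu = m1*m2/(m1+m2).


mu = m1 * m2 / (m1 + m2)
= 91.96 * 39.48 / (91.96 + 39.48)
= 3630.5808 / 131.44
= 27.6216 u

27.6216


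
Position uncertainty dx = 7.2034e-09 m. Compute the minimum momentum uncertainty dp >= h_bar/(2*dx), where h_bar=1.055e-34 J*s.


dp = h_bar / (2 * dx)
= 1.055e-34 / (2 * 7.2034e-09)
= 1.055e-34 / 1.4407e-08
= 7.3229e-27 kg*m/s

7.3229e-27


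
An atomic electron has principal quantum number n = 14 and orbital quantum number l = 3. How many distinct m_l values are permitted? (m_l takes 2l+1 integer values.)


m_l ranges from -l to +l in integer steps
So m_l goes from -3 to +3
Count = 2l + 1 = 2*3 + 1
= 7

7


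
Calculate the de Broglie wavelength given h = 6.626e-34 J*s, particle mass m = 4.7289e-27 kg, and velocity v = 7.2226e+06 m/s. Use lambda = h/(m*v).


lambda = h / (m * v)
= 6.626e-34 / (4.7289e-27 * 7.2226e+06)
= 6.626e-34 / 3.4155e-20
= 1.9400e-14 m

1.9400e-14


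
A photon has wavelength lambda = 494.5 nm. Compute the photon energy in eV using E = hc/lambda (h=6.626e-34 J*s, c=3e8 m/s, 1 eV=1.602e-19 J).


E = hc / lambda
= (6.626e-34)(3e8) / (494.5e-9)
= 1.9878e-25 / 4.9450e-07
= 4.0198e-19 J
Converting to eV: 4.0198e-19 / 1.602e-19
= 2.5092 eV

2.5092


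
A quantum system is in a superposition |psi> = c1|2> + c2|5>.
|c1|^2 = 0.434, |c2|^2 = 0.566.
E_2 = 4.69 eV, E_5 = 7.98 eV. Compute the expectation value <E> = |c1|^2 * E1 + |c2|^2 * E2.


<E> = |c1|^2 * E1 + |c2|^2 * E2
= 0.434 * 4.69 + 0.566 * 7.98
= 2.0355 + 4.5167
= 6.5521 eV

6.5521


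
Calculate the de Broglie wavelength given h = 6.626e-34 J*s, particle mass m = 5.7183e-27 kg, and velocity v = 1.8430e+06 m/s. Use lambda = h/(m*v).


lambda = h / (m * v)
= 6.626e-34 / (5.7183e-27 * 1.8430e+06)
= 6.626e-34 / 1.0539e-20
= 6.2872e-14 m

6.2872e-14


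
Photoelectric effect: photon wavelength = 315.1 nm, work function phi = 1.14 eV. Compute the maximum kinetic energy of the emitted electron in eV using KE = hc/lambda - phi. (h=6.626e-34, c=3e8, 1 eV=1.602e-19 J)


E_photon = hc / lambda
= (6.626e-34)(3e8) / (315.1e-9)
= 6.3085e-19 J
= 3.9379 eV
KE = E_photon - phi
= 3.9379 - 1.14
= 2.7979 eV

2.7979


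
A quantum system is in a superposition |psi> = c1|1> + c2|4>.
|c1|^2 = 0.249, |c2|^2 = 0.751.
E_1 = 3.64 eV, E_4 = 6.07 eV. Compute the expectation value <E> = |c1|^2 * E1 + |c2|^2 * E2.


<E> = |c1|^2 * E1 + |c2|^2 * E2
= 0.249 * 3.64 + 0.751 * 6.07
= 0.9064 + 4.5586
= 5.4649 eV

5.4649


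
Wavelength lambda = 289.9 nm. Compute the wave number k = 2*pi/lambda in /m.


k = 2 * pi / lambda
= 6.2832 / (289.9e-9)
= 6.2832 / 2.8990e-07
= 2.1674e+07 /m

2.1674e+07


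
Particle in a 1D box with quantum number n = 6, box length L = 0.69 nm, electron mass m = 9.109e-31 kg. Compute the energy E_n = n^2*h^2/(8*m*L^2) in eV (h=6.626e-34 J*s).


E = n^2 * h^2 / (8 * m * L^2)
= 6^2 * (6.626e-34)^2 / (8 * 9.109e-31 * (0.69e-9)^2)
= 36 * 4.3904e-67 / (8 * 9.109e-31 * 4.7610e-19)
= 4.5556e-18 J
= 28.437 eV

28.437


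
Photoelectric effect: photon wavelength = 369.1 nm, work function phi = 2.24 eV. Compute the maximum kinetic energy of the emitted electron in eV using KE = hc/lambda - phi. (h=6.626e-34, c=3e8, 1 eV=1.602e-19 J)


E_photon = hc / lambda
= (6.626e-34)(3e8) / (369.1e-9)
= 5.3855e-19 J
= 3.3618 eV
KE = E_photon - phi
= 3.3618 - 2.24
= 1.1218 eV

1.1218


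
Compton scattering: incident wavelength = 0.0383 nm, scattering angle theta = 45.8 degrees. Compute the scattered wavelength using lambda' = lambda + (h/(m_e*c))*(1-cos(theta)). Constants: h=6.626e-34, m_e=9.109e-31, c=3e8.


Compton wavelength: h/(m_e*c) = 2.4247e-12 m
d_lambda = 2.4247e-12 * (1 - cos(45.8 deg))
= 2.4247e-12 * 0.302835
= 7.3429e-13 m = 0.000734 nm
lambda' = 0.0383 + 0.000734
= 0.039034 nm

0.039034


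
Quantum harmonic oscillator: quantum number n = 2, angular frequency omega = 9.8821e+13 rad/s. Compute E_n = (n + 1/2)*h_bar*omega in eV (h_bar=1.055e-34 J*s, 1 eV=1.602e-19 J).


E = (n + 1/2) * h_bar * omega
= (2 + 0.5) * 1.055e-34 * 9.8821e+13
= 2.5 * 1.0426e-20
= 2.6064e-20 J
= 0.1627 eV

0.1627


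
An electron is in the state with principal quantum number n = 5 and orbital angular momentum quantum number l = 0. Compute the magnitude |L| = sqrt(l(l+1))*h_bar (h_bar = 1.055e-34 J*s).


L = sqrt(l*(l+1)) * h_bar
= sqrt(0 * 1) * 1.055e-34
= sqrt(0) * 1.055e-34
= 0.0 * 1.055e-34
= 0.0000e+00 J*s

0.0000e+00


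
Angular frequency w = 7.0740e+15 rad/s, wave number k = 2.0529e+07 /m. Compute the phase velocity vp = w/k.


vp = w / k
= 7.0740e+15 / 2.0529e+07
= 3.4459e+08 m/s

3.4459e+08


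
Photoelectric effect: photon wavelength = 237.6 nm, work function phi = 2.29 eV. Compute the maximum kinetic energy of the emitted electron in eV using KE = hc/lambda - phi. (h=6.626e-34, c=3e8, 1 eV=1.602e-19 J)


E_photon = hc / lambda
= (6.626e-34)(3e8) / (237.6e-9)
= 8.3662e-19 J
= 5.2223 eV
KE = E_photon - phi
= 5.2223 - 2.29
= 2.9323 eV

2.9323


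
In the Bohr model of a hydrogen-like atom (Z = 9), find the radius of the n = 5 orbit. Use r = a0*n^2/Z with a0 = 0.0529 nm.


r = a0 * n^2 / Z
= 0.0529 * 5^2 / 9
= 0.0529 * 25 / 9
= 0.1469 nm

0.1469


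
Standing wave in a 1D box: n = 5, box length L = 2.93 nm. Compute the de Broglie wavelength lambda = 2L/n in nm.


lambda = 2L / n
= 2 * 2.93 / 5
= 5.86 / 5
= 1.172 nm

1.172


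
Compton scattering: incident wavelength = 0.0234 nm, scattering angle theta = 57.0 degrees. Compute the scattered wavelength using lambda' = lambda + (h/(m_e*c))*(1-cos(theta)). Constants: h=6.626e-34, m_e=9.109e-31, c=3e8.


Compton wavelength: h/(m_e*c) = 2.4247e-12 m
d_lambda = 2.4247e-12 * (1 - cos(57.0 deg))
= 2.4247e-12 * 0.455361
= 1.1041e-12 m = 0.001104 nm
lambda' = 0.0234 + 0.001104
= 0.024504 nm

0.024504


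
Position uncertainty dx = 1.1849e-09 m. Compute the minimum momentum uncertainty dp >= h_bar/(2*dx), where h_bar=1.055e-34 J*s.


dp = h_bar / (2 * dx)
= 1.055e-34 / (2 * 1.1849e-09)
= 1.055e-34 / 2.3698e-09
= 4.4519e-26 kg*m/s

4.4519e-26


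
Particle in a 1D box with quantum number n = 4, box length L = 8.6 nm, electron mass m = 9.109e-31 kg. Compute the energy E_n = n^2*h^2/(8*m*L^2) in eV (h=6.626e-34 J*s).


E = n^2 * h^2 / (8 * m * L^2)
= 4^2 * (6.626e-34)^2 / (8 * 9.109e-31 * (8.6e-9)^2)
= 16 * 4.3904e-67 / (8 * 9.109e-31 * 7.3960e-17)
= 1.3034e-20 J
= 0.0814 eV

0.0814


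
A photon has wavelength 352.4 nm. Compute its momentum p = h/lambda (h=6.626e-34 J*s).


p = h / lambda
= 6.626e-34 / (352.4e-9)
= 6.626e-34 / 3.5240e-07
= 1.8802e-27 kg*m/s

1.8802e-27


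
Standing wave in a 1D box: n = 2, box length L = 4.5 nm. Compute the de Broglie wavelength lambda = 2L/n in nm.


lambda = 2L / n
= 2 * 4.5 / 2
= 9.0 / 2
= 4.5 nm

4.5


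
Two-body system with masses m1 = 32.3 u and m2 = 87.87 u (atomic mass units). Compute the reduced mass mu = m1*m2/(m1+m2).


mu = m1 * m2 / (m1 + m2)
= 32.3 * 87.87 / (32.3 + 87.87)
= 2838.201 / 120.17
= 23.6182 u

23.6182


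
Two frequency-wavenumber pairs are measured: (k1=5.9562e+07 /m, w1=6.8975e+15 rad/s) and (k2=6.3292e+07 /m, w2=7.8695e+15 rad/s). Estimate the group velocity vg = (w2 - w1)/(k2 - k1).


vg = (w2 - w1) / (k2 - k1)
= (7.8695e+15 - 6.8975e+15) / (6.3292e+07 - 5.9562e+07)
= 9.7200e+14 / 3.7300e+06
= 2.6059e+08 m/s

2.6059e+08


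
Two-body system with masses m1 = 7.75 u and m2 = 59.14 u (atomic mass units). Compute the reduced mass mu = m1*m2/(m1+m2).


mu = m1 * m2 / (m1 + m2)
= 7.75 * 59.14 / (7.75 + 59.14)
= 458.335 / 66.89
= 6.8521 u

6.8521


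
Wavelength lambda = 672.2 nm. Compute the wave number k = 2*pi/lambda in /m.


k = 2 * pi / lambda
= 6.2832 / (672.2e-9)
= 6.2832 / 6.7220e-07
= 9.3472e+06 /m

9.3472e+06


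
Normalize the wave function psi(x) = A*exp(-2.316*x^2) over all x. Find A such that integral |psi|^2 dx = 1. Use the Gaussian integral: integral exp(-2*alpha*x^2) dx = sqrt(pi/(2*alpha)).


integral |psi|^2 dx = A^2 * sqrt(pi/(2*alpha)) = 1
A^2 = sqrt(2*alpha/pi)
= sqrt(2 * 2.316 / pi)
= 1.214253
A = sqrt(1.214253)
= 1.1019

1.1019


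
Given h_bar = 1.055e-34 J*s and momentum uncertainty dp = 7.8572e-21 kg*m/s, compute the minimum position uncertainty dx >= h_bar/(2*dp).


dx = h_bar / (2 * dp)
= 1.055e-34 / (2 * 7.8572e-21)
= 1.055e-34 / 1.5714e-20
= 6.7136e-15 m

6.7136e-15


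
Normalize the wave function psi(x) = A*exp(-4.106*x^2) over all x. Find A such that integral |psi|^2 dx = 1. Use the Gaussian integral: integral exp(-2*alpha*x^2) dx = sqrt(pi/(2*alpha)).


integral |psi|^2 dx = A^2 * sqrt(pi/(2*alpha)) = 1
A^2 = sqrt(2*alpha/pi)
= sqrt(2 * 4.106 / pi)
= 1.616775
A = sqrt(1.616775)
= 1.2715

1.2715


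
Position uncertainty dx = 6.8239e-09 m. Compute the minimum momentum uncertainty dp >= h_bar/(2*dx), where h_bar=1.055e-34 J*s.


dp = h_bar / (2 * dx)
= 1.055e-34 / (2 * 6.8239e-09)
= 1.055e-34 / 1.3648e-08
= 7.7302e-27 kg*m/s

7.7302e-27


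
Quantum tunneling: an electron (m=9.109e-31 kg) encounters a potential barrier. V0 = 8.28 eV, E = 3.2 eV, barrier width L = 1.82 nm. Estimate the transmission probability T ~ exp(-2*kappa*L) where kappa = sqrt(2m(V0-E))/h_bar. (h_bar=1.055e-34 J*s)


V0 - E = 5.08 eV = 8.1382e-19 J
kappa = sqrt(2 * m * (V0-E)) / h_bar
= sqrt(2 * 9.109e-31 * 8.1382e-19) / 1.055e-34
= 1.1541e+10 /m
2*kappa*L = 2 * 1.1541e+10 * 1.82e-9
= 42.0109
T = exp(-42.0109) = 5.686973e-19

5.686973e-19


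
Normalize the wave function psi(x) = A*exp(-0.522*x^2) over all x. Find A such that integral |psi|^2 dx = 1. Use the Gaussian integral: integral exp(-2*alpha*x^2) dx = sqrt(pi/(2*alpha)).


integral |psi|^2 dx = A^2 * sqrt(pi/(2*alpha)) = 1
A^2 = sqrt(2*alpha/pi)
= sqrt(2 * 0.522 / pi)
= 0.576468
A = sqrt(0.576468)
= 0.7593

0.7593


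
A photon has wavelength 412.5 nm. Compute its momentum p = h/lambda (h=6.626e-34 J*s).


p = h / lambda
= 6.626e-34 / (412.5e-9)
= 6.626e-34 / 4.1250e-07
= 1.6063e-27 kg*m/s

1.6063e-27


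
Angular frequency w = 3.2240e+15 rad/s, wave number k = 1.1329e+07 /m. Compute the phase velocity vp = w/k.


vp = w / k
= 3.2240e+15 / 1.1329e+07
= 2.8458e+08 m/s

2.8458e+08


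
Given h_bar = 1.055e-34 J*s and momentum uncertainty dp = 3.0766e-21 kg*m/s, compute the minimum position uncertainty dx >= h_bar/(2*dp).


dx = h_bar / (2 * dp)
= 1.055e-34 / (2 * 3.0766e-21)
= 1.055e-34 / 6.1532e-21
= 1.7146e-14 m

1.7146e-14


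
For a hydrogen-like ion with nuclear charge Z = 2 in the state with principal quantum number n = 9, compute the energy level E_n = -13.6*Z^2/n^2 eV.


E_n = -13.6 * Z^2 / n^2
= -13.6 * 2^2 / 9^2
= -13.6 * 4 / 81
= -0.6716 eV

-0.6716


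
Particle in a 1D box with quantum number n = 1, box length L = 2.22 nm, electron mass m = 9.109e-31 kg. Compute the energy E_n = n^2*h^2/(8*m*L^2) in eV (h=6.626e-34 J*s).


E = n^2 * h^2 / (8 * m * L^2)
= 1^2 * (6.626e-34)^2 / (8 * 9.109e-31 * (2.22e-9)^2)
= 1 * 4.3904e-67 / (8 * 9.109e-31 * 4.9284e-18)
= 1.2225e-20 J
= 0.0763 eV

0.0763


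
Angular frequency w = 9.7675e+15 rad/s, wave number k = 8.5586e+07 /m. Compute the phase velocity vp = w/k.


vp = w / k
= 9.7675e+15 / 8.5586e+07
= 1.1412e+08 m/s

1.1412e+08


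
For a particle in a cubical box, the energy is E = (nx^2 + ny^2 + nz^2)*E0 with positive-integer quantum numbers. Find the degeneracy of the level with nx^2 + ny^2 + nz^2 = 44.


Enumerate all (nx, ny, nz) with nx^2 + ny^2 + nz^2 = 44:
(2,2,6)
(2,6,2)
(6,2,2)
Total degeneracy = 3

3


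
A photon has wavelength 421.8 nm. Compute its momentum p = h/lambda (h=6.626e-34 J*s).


p = h / lambda
= 6.626e-34 / (421.8e-9)
= 6.626e-34 / 4.2180e-07
= 1.5709e-27 kg*m/s

1.5709e-27


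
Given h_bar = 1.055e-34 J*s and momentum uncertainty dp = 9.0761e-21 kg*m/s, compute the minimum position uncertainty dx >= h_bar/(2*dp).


dx = h_bar / (2 * dp)
= 1.055e-34 / (2 * 9.0761e-21)
= 1.055e-34 / 1.8152e-20
= 5.8120e-15 m

5.8120e-15


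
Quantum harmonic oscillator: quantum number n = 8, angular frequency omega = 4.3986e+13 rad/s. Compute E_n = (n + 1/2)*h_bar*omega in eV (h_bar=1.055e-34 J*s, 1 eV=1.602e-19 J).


E = (n + 1/2) * h_bar * omega
= (8 + 0.5) * 1.055e-34 * 4.3986e+13
= 8.5 * 4.6405e-21
= 3.9444e-20 J
= 0.2462 eV

0.2462


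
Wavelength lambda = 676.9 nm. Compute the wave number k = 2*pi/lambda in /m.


k = 2 * pi / lambda
= 6.2832 / (676.9e-9)
= 6.2832 / 6.7690e-07
= 9.2823e+06 /m

9.2823e+06


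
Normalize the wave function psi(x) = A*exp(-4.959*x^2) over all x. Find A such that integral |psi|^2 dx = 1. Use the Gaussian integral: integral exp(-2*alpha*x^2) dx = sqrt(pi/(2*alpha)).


integral |psi|^2 dx = A^2 * sqrt(pi/(2*alpha)) = 1
A^2 = sqrt(2*alpha/pi)
= sqrt(2 * 4.959 / pi)
= 1.776794
A = sqrt(1.776794)
= 1.333

1.333


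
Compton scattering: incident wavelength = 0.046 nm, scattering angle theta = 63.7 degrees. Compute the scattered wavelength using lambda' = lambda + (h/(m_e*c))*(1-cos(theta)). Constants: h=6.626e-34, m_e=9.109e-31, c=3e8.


Compton wavelength: h/(m_e*c) = 2.4247e-12 m
d_lambda = 2.4247e-12 * (1 - cos(63.7 deg))
= 2.4247e-12 * 0.556929
= 1.3504e-12 m = 0.00135 nm
lambda' = 0.046 + 0.00135
= 0.04735 nm

0.04735


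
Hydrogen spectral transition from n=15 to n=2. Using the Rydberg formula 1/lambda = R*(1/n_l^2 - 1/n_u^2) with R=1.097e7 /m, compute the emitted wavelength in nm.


1/lambda = R * (1/n_l^2 - 1/n_u^2)
= 1.097e7 * (1/2^2 - 1/15^2)
= 1.097e7 * (0.25 - 0.004444)
= 1.097e7 * 0.245556
= 2.6937e+06 /m
lambda = 1 / 2.6937e+06 = 371.2305 nm

371.2305


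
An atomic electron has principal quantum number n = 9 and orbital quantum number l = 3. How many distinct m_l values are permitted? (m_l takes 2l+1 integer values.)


m_l ranges from -l to +l in integer steps
So m_l goes from -3 to +3
Count = 2l + 1 = 2*3 + 1
= 7

7


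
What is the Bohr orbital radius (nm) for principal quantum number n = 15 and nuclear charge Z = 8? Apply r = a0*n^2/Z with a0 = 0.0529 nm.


r = a0 * n^2 / Z
= 0.0529 * 15^2 / 8
= 0.0529 * 225 / 8
= 1.4878 nm

1.4878


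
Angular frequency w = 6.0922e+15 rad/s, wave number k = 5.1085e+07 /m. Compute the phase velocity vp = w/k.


vp = w / k
= 6.0922e+15 / 5.1085e+07
= 1.1926e+08 m/s

1.1926e+08


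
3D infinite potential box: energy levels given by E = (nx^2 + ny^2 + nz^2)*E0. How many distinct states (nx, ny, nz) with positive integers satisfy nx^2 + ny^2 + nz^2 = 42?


Enumerate all (nx, ny, nz) with nx^2 + ny^2 + nz^2 = 42:
(1,4,5)
(1,5,4)
(4,1,5)
(4,5,1)
(5,1,4)
(5,4,1)
Total degeneracy = 6

6


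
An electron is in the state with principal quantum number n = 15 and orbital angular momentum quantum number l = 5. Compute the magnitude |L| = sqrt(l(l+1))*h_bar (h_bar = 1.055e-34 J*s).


L = sqrt(l*(l+1)) * h_bar
= sqrt(5 * 6) * 1.055e-34
= sqrt(30) * 1.055e-34
= 5.4772 * 1.055e-34
= 5.7785e-34 J*s

5.7785e-34


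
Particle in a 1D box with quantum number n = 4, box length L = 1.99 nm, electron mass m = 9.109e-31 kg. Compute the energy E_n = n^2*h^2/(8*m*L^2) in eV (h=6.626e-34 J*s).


E = n^2 * h^2 / (8 * m * L^2)
= 4^2 * (6.626e-34)^2 / (8 * 9.109e-31 * (1.99e-9)^2)
= 16 * 4.3904e-67 / (8 * 9.109e-31 * 3.9601e-18)
= 2.4342e-19 J
= 1.5195 eV

1.5195


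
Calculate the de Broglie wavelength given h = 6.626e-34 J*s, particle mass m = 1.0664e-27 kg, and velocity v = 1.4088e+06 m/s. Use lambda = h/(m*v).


lambda = h / (m * v)
= 6.626e-34 / (1.0664e-27 * 1.4088e+06)
= 6.626e-34 / 1.5023e-21
= 4.4104e-13 m

4.4104e-13


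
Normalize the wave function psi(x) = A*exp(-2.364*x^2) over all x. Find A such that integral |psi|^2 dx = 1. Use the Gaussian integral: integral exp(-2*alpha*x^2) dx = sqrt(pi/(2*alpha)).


integral |psi|^2 dx = A^2 * sqrt(pi/(2*alpha)) = 1
A^2 = sqrt(2*alpha/pi)
= sqrt(2 * 2.364 / pi)
= 1.226772
A = sqrt(1.226772)
= 1.1076

1.1076


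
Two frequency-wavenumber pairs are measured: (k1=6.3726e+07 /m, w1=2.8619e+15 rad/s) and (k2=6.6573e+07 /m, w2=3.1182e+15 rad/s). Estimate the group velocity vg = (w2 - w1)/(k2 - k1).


vg = (w2 - w1) / (k2 - k1)
= (3.1182e+15 - 2.8619e+15) / (6.6573e+07 - 6.3726e+07)
= 2.5630e+14 / 2.8470e+06
= 9.0025e+07 m/s

9.0025e+07


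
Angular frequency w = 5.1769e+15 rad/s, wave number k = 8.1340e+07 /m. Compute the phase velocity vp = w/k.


vp = w / k
= 5.1769e+15 / 8.1340e+07
= 6.3645e+07 m/s

6.3645e+07


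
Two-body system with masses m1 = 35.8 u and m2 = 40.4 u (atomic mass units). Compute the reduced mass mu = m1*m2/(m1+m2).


mu = m1 * m2 / (m1 + m2)
= 35.8 * 40.4 / (35.8 + 40.4)
= 1446.32 / 76.2
= 18.9806 u

18.9806


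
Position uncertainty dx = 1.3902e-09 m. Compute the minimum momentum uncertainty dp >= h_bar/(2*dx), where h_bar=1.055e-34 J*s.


dp = h_bar / (2 * dx)
= 1.055e-34 / (2 * 1.3902e-09)
= 1.055e-34 / 2.7804e-09
= 3.7944e-26 kg*m/s

3.7944e-26


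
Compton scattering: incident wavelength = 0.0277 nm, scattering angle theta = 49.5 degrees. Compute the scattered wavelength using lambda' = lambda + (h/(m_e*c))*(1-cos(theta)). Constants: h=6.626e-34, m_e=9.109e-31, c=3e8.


Compton wavelength: h/(m_e*c) = 2.4247e-12 m
d_lambda = 2.4247e-12 * (1 - cos(49.5 deg))
= 2.4247e-12 * 0.350552
= 8.4999e-13 m = 0.00085 nm
lambda' = 0.0277 + 0.00085
= 0.02855 nm

0.02855


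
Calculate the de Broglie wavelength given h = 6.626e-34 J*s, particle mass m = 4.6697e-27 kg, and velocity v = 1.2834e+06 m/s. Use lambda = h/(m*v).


lambda = h / (m * v)
= 6.626e-34 / (4.6697e-27 * 1.2834e+06)
= 6.626e-34 / 5.9931e-21
= 1.1056e-13 m

1.1056e-13


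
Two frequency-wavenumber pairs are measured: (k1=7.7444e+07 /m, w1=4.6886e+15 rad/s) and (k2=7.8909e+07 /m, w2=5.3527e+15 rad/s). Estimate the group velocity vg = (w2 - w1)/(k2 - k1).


vg = (w2 - w1) / (k2 - k1)
= (5.3527e+15 - 4.6886e+15) / (7.8909e+07 - 7.7444e+07)
= 6.6410e+14 / 1.4650e+06
= 4.5331e+08 m/s

4.5331e+08


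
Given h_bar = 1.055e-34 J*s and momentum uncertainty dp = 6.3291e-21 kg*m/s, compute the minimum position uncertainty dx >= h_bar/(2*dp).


dx = h_bar / (2 * dp)
= 1.055e-34 / (2 * 6.3291e-21)
= 1.055e-34 / 1.2658e-20
= 8.3345e-15 m

8.3345e-15


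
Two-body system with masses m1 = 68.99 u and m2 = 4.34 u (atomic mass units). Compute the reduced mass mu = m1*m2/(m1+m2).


mu = m1 * m2 / (m1 + m2)
= 68.99 * 4.34 / (68.99 + 4.34)
= 299.4166 / 73.33
= 4.0831 u

4.0831


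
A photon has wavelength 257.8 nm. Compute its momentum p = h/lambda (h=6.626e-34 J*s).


p = h / lambda
= 6.626e-34 / (257.8e-9)
= 6.626e-34 / 2.5780e-07
= 2.5702e-27 kg*m/s

2.5702e-27


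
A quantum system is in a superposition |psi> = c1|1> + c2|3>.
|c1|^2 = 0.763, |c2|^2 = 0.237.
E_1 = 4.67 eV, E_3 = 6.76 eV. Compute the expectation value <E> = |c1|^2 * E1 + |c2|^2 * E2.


<E> = |c1|^2 * E1 + |c2|^2 * E2
= 0.763 * 4.67 + 0.237 * 6.76
= 3.5632 + 1.6021
= 5.1653 eV

5.1653


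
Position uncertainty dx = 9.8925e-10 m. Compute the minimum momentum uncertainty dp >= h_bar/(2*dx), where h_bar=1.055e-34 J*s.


dp = h_bar / (2 * dx)
= 1.055e-34 / (2 * 9.8925e-10)
= 1.055e-34 / 1.9785e-09
= 5.3323e-26 kg*m/s

5.3323e-26


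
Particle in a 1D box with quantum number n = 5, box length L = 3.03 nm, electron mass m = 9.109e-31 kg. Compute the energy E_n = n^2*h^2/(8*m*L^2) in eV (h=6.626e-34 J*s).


E = n^2 * h^2 / (8 * m * L^2)
= 5^2 * (6.626e-34)^2 / (8 * 9.109e-31 * (3.03e-9)^2)
= 25 * 4.3904e-67 / (8 * 9.109e-31 * 9.1809e-18)
= 1.6406e-19 J
= 1.0241 eV

1.0241


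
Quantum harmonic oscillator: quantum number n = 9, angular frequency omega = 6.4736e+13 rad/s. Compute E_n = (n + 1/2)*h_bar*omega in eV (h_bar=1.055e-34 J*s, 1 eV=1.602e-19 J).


E = (n + 1/2) * h_bar * omega
= (9 + 0.5) * 1.055e-34 * 6.4736e+13
= 9.5 * 6.8296e-21
= 6.4882e-20 J
= 0.405 eV

0.405


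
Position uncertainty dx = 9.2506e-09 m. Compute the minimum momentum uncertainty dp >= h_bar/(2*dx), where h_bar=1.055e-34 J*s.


dp = h_bar / (2 * dx)
= 1.055e-34 / (2 * 9.2506e-09)
= 1.055e-34 / 1.8501e-08
= 5.7023e-27 kg*m/s

5.7023e-27


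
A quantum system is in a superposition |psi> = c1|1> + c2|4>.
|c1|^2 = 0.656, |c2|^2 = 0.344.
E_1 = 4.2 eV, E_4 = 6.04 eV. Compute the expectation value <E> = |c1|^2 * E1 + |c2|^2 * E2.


<E> = |c1|^2 * E1 + |c2|^2 * E2
= 0.656 * 4.2 + 0.344 * 6.04
= 2.7552 + 2.0778
= 4.833 eV

4.833


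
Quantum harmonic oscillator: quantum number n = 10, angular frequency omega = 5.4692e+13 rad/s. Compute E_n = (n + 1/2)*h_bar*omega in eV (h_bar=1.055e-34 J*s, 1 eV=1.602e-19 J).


E = (n + 1/2) * h_bar * omega
= (10 + 0.5) * 1.055e-34 * 5.4692e+13
= 10.5 * 5.7700e-21
= 6.0585e-20 J
= 0.3782 eV

0.3782


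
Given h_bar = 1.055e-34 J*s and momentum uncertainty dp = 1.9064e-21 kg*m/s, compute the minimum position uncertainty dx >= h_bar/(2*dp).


dx = h_bar / (2 * dp)
= 1.055e-34 / (2 * 1.9064e-21)
= 1.055e-34 / 3.8128e-21
= 2.7670e-14 m

2.7670e-14


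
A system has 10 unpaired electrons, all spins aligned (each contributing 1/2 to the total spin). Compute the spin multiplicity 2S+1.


Total spin S = N * (1/2) = 10 * 0.5 = 5.0
Spin multiplicity = 2S + 1
= 2 * 5.0 + 1
= 11

11


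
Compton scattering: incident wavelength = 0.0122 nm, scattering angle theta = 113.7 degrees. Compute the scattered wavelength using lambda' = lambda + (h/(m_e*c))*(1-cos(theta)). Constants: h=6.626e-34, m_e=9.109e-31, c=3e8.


Compton wavelength: h/(m_e*c) = 2.4247e-12 m
d_lambda = 2.4247e-12 * (1 - cos(113.7 deg))
= 2.4247e-12 * 1.401948
= 3.3993e-12 m = 0.003399 nm
lambda' = 0.0122 + 0.003399
= 0.015599 nm

0.015599


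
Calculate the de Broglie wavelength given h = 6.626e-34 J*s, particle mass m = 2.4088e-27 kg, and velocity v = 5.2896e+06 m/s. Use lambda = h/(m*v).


lambda = h / (m * v)
= 6.626e-34 / (2.4088e-27 * 5.2896e+06)
= 6.626e-34 / 1.2742e-20
= 5.2003e-14 m

5.2003e-14


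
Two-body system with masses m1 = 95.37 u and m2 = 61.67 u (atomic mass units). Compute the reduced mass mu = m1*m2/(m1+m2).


mu = m1 * m2 / (m1 + m2)
= 95.37 * 61.67 / (95.37 + 61.67)
= 5881.4679 / 157.04
= 37.452 u

37.452


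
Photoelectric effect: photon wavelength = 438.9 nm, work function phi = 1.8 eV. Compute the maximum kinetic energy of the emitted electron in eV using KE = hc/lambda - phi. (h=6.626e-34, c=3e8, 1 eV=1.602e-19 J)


E_photon = hc / lambda
= (6.626e-34)(3e8) / (438.9e-9)
= 4.5290e-19 J
= 2.8271 eV
KE = E_photon - phi
= 2.8271 - 1.8
= 1.0271 eV

1.0271


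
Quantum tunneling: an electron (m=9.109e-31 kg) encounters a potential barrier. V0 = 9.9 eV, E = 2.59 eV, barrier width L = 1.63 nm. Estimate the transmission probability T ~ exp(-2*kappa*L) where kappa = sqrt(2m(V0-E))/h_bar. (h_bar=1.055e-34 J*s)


V0 - E = 7.31 eV = 1.1711e-18 J
kappa = sqrt(2 * m * (V0-E)) / h_bar
= sqrt(2 * 9.109e-31 * 1.1711e-18) / 1.055e-34
= 1.3845e+10 /m
2*kappa*L = 2 * 1.3845e+10 * 1.63e-9
= 45.1342
T = exp(-45.1342) = 2.503112e-20

2.503112e-20


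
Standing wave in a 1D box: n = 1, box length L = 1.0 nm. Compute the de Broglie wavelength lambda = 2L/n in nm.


lambda = 2L / n
= 2 * 1.0 / 1
= 2.0 / 1
= 2.0 nm

2.0


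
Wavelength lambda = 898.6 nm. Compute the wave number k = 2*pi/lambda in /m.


k = 2 * pi / lambda
= 6.2832 / (898.6e-9)
= 6.2832 / 8.9860e-07
= 6.9922e+06 /m

6.9922e+06


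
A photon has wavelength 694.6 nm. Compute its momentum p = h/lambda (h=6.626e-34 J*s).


p = h / lambda
= 6.626e-34 / (694.6e-9)
= 6.626e-34 / 6.9460e-07
= 9.5393e-28 kg*m/s

9.5393e-28


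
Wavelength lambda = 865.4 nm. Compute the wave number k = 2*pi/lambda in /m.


k = 2 * pi / lambda
= 6.2832 / (865.4e-9)
= 6.2832 / 8.6540e-07
= 7.2604e+06 /m

7.2604e+06


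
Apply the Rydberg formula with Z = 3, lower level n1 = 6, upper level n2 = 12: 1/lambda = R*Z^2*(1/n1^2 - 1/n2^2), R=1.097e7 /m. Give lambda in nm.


1/lambda = R * Z^2 * (1/n1^2 - 1/n2^2)
= 1.097e7 * 3^2 * (1/6^2 - 1/12^2)
= 1.097e7 * 9 * (0.027778 - 0.006944)
= 2.0569e+06 /m
lambda = 1 / 2.0569e+06
= 486.1744 nm

486.1744


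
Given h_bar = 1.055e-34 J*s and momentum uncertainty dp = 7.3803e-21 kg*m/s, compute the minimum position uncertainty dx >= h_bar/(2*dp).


dx = h_bar / (2 * dp)
= 1.055e-34 / (2 * 7.3803e-21)
= 1.055e-34 / 1.4761e-20
= 7.1474e-15 m

7.1474e-15


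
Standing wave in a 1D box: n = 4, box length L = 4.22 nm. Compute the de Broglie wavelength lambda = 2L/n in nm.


lambda = 2L / n
= 2 * 4.22 / 4
= 8.44 / 4
= 2.11 nm

2.11


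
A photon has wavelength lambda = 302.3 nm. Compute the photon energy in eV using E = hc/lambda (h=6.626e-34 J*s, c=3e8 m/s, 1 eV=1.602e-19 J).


E = hc / lambda
= (6.626e-34)(3e8) / (302.3e-9)
= 1.9878e-25 / 3.0230e-07
= 6.5756e-19 J
Converting to eV: 6.5756e-19 / 1.602e-19
= 4.1046 eV

4.1046


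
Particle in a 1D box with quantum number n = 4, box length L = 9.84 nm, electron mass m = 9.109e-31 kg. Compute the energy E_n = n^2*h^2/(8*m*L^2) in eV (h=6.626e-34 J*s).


E = n^2 * h^2 / (8 * m * L^2)
= 4^2 * (6.626e-34)^2 / (8 * 9.109e-31 * (9.84e-9)^2)
= 16 * 4.3904e-67 / (8 * 9.109e-31 * 9.6826e-17)
= 9.9557e-21 J
= 0.0621 eV

0.0621


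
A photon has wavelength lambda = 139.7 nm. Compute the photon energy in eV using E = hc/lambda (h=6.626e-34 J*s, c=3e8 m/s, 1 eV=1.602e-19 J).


E = hc / lambda
= (6.626e-34)(3e8) / (139.7e-9)
= 1.9878e-25 / 1.3970e-07
= 1.4229e-18 J
Converting to eV: 1.4229e-18 / 1.602e-19
= 8.8821 eV

8.8821


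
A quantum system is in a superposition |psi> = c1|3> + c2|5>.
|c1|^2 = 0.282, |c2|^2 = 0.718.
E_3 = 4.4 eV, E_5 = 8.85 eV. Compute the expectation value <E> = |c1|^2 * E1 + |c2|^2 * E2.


<E> = |c1|^2 * E1 + |c2|^2 * E2
= 0.282 * 4.4 + 0.718 * 8.85
= 1.2408 + 6.3543
= 7.5951 eV

7.5951


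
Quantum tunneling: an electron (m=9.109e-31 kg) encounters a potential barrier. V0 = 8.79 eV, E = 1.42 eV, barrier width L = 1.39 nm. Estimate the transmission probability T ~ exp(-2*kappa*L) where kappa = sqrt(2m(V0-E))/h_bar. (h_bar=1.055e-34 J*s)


V0 - E = 7.37 eV = 1.1807e-18 J
kappa = sqrt(2 * m * (V0-E)) / h_bar
= sqrt(2 * 9.109e-31 * 1.1807e-18) / 1.055e-34
= 1.3902e+10 /m
2*kappa*L = 2 * 1.3902e+10 * 1.39e-9
= 38.6463
T = exp(-38.6463) = 1.644880e-17

1.644880e-17


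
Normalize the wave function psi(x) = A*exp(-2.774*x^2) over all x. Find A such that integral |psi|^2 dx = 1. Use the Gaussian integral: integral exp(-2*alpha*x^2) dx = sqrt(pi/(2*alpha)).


integral |psi|^2 dx = A^2 * sqrt(pi/(2*alpha)) = 1
A^2 = sqrt(2*alpha/pi)
= sqrt(2 * 2.774 / pi)
= 1.328903
A = sqrt(1.328903)
= 1.1528

1.1528


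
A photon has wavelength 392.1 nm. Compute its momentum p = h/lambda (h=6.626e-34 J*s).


p = h / lambda
= 6.626e-34 / (392.1e-9)
= 6.626e-34 / 3.9210e-07
= 1.6899e-27 kg*m/s

1.6899e-27


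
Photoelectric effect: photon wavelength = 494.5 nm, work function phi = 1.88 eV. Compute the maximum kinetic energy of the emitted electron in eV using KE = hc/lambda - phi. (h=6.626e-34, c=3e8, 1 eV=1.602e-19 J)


E_photon = hc / lambda
= (6.626e-34)(3e8) / (494.5e-9)
= 4.0198e-19 J
= 2.5092 eV
KE = E_photon - phi
= 2.5092 - 1.88
= 0.6292 eV

0.6292


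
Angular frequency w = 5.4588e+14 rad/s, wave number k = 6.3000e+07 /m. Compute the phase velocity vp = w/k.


vp = w / k
= 5.4588e+14 / 6.3000e+07
= 8.6648e+06 m/s

8.6648e+06


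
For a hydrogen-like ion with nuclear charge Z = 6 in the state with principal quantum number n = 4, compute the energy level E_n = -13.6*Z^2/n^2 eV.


E_n = -13.6 * Z^2 / n^2
= -13.6 * 6^2 / 4^2
= -13.6 * 36 / 16
= -30.6 eV

-30.6


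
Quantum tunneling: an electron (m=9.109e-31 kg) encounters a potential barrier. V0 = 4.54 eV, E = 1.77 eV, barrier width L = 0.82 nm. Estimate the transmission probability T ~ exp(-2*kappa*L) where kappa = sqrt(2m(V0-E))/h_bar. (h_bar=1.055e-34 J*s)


V0 - E = 2.77 eV = 4.4375e-19 J
kappa = sqrt(2 * m * (V0-E)) / h_bar
= sqrt(2 * 9.109e-31 * 4.4375e-19) / 1.055e-34
= 8.5225e+09 /m
2*kappa*L = 2 * 8.5225e+09 * 0.82e-9
= 13.977
T = exp(-13.977) = 8.509053e-07

8.509053e-07


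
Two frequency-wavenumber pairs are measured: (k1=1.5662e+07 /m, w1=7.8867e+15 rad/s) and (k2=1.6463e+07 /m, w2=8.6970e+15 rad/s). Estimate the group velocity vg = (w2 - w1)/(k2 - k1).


vg = (w2 - w1) / (k2 - k1)
= (8.6970e+15 - 7.8867e+15) / (1.6463e+07 - 1.5662e+07)
= 8.1030e+14 / 8.0100e+05
= 1.0116e+09 m/s

1.0116e+09


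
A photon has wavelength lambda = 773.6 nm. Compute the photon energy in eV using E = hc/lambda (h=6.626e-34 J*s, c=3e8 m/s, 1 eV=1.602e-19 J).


E = hc / lambda
= (6.626e-34)(3e8) / (773.6e-9)
= 1.9878e-25 / 7.7360e-07
= 2.5695e-19 J
Converting to eV: 2.5695e-19 / 1.602e-19
= 1.604 eV

1.604


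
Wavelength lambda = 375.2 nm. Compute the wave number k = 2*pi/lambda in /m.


k = 2 * pi / lambda
= 6.2832 / (375.2e-9)
= 6.2832 / 3.7520e-07
= 1.6746e+07 /m

1.6746e+07


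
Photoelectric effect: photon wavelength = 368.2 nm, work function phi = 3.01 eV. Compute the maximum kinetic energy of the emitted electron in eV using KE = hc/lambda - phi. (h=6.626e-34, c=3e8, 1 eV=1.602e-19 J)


E_photon = hc / lambda
= (6.626e-34)(3e8) / (368.2e-9)
= 5.3987e-19 J
= 3.37 eV
KE = E_photon - phi
= 3.37 - 3.01
= 0.36 eV

0.36


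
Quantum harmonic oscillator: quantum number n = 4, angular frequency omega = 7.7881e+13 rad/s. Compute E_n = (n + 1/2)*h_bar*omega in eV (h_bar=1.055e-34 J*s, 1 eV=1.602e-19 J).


E = (n + 1/2) * h_bar * omega
= (4 + 0.5) * 1.055e-34 * 7.7881e+13
= 4.5 * 8.2164e-21
= 3.6974e-20 J
= 0.2308 eV

0.2308


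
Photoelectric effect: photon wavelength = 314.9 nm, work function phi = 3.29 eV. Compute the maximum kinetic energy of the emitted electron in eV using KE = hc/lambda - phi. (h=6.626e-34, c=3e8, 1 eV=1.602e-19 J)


E_photon = hc / lambda
= (6.626e-34)(3e8) / (314.9e-9)
= 6.3125e-19 J
= 3.9404 eV
KE = E_photon - phi
= 3.9404 - 3.29
= 0.6504 eV

0.6504


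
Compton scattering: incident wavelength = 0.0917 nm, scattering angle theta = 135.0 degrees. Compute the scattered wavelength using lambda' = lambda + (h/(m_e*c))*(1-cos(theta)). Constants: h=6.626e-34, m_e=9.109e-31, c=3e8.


Compton wavelength: h/(m_e*c) = 2.4247e-12 m
d_lambda = 2.4247e-12 * (1 - cos(135.0 deg))
= 2.4247e-12 * 1.707107
= 4.1392e-12 m = 0.004139 nm
lambda' = 0.0917 + 0.004139
= 0.095839 nm

0.095839


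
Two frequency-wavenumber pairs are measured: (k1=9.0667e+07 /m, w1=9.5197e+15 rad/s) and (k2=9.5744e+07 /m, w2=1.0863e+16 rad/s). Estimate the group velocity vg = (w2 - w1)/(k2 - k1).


vg = (w2 - w1) / (k2 - k1)
= (1.0863e+16 - 9.5197e+15) / (9.5744e+07 - 9.0667e+07)
= 1.3433e+15 / 5.0770e+06
= 2.6459e+08 m/s

2.6459e+08


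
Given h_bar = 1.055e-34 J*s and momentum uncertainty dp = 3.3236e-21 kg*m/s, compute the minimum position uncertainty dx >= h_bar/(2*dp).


dx = h_bar / (2 * dp)
= 1.055e-34 / (2 * 3.3236e-21)
= 1.055e-34 / 6.6472e-21
= 1.5871e-14 m

1.5871e-14


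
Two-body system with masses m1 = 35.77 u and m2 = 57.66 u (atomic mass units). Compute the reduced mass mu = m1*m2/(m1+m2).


mu = m1 * m2 / (m1 + m2)
= 35.77 * 57.66 / (35.77 + 57.66)
= 2062.4982 / 93.43
= 22.0753 u

22.0753


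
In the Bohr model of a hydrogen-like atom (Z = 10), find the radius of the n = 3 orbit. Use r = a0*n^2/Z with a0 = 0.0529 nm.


r = a0 * n^2 / Z
= 0.0529 * 3^2 / 10
= 0.0529 * 9 / 10
= 0.0476 nm

0.0476
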